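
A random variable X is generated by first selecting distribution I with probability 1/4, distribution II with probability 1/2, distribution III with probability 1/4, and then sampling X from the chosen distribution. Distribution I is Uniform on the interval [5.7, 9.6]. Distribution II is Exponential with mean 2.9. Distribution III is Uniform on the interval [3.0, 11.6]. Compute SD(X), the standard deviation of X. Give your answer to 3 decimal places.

Per component, I: μ=7.65, E[X²]=59.79; II: μ=2.9, E[X²]=16.82; III: μ=7.3, E[X²]=59.4533.
E[X] = 0.25·7.65 + 0.5·2.9 + 0.25·7.3 = 5.1875.
E[X²] = 0.25·59.79 + 0.5·16.82 + 0.25·59.4533 = 38.2208.
Var(X) = E[X²] − (E[X])² = 38.2208 − 26.9102 = 11.3107.
SD(X) = √11.3107 = 3.36314.

3.363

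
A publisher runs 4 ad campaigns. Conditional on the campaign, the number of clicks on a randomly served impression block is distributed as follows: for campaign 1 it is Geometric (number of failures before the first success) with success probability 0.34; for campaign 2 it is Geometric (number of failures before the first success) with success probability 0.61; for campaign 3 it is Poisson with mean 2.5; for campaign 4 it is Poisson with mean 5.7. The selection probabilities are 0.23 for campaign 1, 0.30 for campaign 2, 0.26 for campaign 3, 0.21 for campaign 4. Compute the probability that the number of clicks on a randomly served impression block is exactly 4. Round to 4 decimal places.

Conditional on each campaign, P(X = 4): 1: 0.0645141; 2: 0.014112; 3: 0.133602; 4: 0.147167.
By total probability, P(X = 4) = 0.23·0.0645141 + 0.3·0.014112 + 0.26·0.133602 + 0.21·0.147167 = 0.0847133.

0.0847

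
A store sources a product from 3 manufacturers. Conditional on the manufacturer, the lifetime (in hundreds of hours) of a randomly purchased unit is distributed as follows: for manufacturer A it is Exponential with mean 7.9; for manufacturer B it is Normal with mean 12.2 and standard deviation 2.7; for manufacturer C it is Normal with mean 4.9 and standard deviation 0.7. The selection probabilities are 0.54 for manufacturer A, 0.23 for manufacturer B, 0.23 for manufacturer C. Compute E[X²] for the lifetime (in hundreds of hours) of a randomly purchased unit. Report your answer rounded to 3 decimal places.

108.948

For each component E[X²] = Var + (mean)², giving A: 124.82; B: 156.13; C: 24.5.
Overall E[X²] = 0.54·124.82 + 0.23·156.13 + 0.23·24.5 = 108.948.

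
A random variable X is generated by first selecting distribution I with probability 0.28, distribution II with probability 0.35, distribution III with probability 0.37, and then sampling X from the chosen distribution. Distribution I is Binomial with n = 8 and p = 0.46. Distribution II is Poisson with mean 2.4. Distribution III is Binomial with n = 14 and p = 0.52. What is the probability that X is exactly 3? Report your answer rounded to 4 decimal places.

Conditional on each component, P(X = 3): I: 0.250282; II: 0.209014; III: 0.0159502.
By total probability, P(X = 3) = 0.28·0.250282 + 0.35·0.209014 + 0.37·0.0159502 = 0.149136.

0.1491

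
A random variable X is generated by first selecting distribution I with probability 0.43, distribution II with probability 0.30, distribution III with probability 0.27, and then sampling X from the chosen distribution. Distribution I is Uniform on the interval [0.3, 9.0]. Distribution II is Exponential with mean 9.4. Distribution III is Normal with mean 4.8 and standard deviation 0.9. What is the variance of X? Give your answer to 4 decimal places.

34.0661

Per component, I: μ=4.65, E[X²]=27.93; II: μ=9.4, E[X²]=176.72; III: μ=4.8, E[X²]=23.85.
E[X] = 0.43·4.65 + 0.3·9.4 + 0.27·4.8 = 6.1155.
E[X²] = 0.43·27.93 + 0.3·176.72 + 0.27·23.85 = 71.4654.
Var(X) = E[X²] − (E[X])² = 71.4654 − 37.3993 = 34.0661.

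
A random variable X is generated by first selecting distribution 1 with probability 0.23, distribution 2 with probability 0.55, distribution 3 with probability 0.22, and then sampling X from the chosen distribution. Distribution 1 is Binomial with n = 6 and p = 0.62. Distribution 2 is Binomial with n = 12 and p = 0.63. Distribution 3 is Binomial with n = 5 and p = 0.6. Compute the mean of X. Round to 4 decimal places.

5.6736

Component means — 1: 3.72; 2: 7.56; 3: 3.
E[X] = 0.23·3.72 + 0.55·7.56 + 0.22·3 = 5.6736.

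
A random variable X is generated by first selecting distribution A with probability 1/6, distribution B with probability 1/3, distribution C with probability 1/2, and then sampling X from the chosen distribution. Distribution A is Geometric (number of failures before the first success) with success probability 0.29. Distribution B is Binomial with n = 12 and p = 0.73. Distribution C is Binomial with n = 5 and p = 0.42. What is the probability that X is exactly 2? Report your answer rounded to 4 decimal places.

Conditional on each component, P(X = 2): A: 0.146189; B: 7.24148e-05; C: 0.344178.
By total probability, P(X = 2) = 0.166667·0.146189 + 0.333333·7.24148e-05 + 0.5·0.344178 = 0.196478.

0.1965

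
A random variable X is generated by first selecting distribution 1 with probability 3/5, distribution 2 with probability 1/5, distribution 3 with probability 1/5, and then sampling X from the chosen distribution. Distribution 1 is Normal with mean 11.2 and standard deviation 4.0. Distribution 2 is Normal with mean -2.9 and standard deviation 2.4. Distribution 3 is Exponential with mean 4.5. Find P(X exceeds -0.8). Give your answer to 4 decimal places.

0.8373

Conditional on each component, P(X > -0.8): 1: 0.99865; 2: 0.190787; 3: 1.
By total probability, P(X > -0.8) = 0.6·0.99865 + 0.2·0.190787 + 0.2·1 = 0.837347.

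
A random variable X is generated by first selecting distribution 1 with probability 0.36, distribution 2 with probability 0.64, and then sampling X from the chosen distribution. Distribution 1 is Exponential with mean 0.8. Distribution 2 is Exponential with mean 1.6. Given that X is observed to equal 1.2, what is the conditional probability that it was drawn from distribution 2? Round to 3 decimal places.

Likelihoods f(1.2 | ·): 1: 0.278913; 2: 0.295229.
Posterior ∝ prior × likelihood. Numerator for 2: 0.64·0.295229 = 0.188947.
Normalizing constant: 0.36·0.278913 + 0.64·0.295229 = 0.289355.
P(2 | observation) = 0.188947 / 0.289355 = 0.652992.

0.653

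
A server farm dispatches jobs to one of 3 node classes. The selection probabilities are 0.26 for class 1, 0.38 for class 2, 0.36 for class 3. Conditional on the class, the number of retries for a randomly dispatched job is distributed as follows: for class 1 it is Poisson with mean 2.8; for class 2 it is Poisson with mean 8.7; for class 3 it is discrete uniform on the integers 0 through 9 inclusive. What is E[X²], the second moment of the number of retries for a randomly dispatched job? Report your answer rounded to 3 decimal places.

45.095

For each component E[X²] = Var + (mean)², giving 1: 10.64; 2: 84.39; 3: 28.5.
Overall E[X²] = 0.26·10.64 + 0.38·84.39 + 0.36·28.5 = 45.0946.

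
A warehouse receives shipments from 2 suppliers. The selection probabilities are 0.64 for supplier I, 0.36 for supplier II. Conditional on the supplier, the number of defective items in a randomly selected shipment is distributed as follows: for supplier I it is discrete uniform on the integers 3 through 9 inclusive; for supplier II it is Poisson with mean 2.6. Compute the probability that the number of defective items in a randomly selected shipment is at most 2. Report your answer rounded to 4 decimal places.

Conditional on each supplier, P(X ≤ 2): I: 0; II: 0.51843.
By total probability, P(X ≤ 2) = 0.64·0 + 0.36·0.51843 = 0.186635.

0.1866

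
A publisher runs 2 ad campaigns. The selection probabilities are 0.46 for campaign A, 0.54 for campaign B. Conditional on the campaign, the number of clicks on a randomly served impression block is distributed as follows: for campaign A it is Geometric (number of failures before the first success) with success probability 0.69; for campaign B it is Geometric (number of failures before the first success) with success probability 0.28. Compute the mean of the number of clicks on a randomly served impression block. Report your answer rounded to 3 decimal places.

1.595

Component means — A: 0.449275; B: 2.57143.
E[X] = 0.46·0.449275 + 0.54·2.57143 = 1.59524.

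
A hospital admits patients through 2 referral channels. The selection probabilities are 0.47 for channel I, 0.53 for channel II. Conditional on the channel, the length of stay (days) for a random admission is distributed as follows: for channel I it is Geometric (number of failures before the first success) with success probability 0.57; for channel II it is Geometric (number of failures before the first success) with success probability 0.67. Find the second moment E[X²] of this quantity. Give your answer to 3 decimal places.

For each component E[X²] = Var + (mean)², giving I: 1.89258; II: 0.977723.
Overall E[X²] = 0.47·1.89258 + 0.53·0.977723 = 1.40771.

1.408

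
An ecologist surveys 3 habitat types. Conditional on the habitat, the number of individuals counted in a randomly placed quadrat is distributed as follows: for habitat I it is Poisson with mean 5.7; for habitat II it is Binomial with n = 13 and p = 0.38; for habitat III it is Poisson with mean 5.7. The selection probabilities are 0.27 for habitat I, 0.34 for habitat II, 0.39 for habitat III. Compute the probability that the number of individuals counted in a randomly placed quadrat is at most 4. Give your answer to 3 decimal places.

0.355

Conditional on each habitat, P(X ≤ 4): I: 0.327215; II: 0.410083; III: 0.327215.
By total probability, P(X ≤ 4) = 0.27·0.327215 + 0.34·0.410083 + 0.39·0.327215 = 0.35539.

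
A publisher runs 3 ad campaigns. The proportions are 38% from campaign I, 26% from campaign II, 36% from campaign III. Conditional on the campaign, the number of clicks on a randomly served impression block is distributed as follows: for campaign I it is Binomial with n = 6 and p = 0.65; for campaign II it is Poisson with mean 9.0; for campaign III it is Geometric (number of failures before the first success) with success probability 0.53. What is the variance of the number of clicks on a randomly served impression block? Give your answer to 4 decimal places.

13.4340

Per component, I: μ=3.9, E[X²]=16.575; II: μ=9, E[X²]=90; III: μ=0.886792, E[X²]=2.45959.
E[X] = 0.38·3.9 + 0.26·9 + 0.36·0.886792 = 4.14125.
E[X²] = 0.38·16.575 + 0.26·90 + 0.36·2.45959 = 30.584.
Var(X) = E[X²] − (E[X])² = 30.584 − 17.1499 = 13.434.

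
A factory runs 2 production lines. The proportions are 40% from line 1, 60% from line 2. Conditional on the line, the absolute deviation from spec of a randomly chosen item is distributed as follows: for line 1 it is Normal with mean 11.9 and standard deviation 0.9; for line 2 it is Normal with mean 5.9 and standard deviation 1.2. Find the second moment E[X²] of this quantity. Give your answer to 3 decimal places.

For each component E[X²] = Var + (mean)², giving 1: 142.42; 2: 36.25.
Overall E[X²] = 0.4·142.42 + 0.6·36.25 = 78.718.

78.718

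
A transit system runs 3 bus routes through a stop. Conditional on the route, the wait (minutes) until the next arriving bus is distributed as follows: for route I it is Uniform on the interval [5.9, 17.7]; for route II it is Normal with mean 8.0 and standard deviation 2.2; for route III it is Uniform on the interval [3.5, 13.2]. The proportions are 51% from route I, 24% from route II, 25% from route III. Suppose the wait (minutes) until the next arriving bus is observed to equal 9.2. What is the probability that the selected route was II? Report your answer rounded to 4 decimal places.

0.3522

Likelihoods f(9.2 | ·): I: 0.0847458; II: 0.156272; III: 0.103093.
Posterior ∝ prior × likelihood. Numerator for II: 0.24·0.156272 = 0.0375053.
Normalizing constant: 0.51·0.0847458 + 0.24·0.156272 + 0.25·0.103093 = 0.106499.
P(II | observation) = 0.0375053 / 0.106499 = 0.352166.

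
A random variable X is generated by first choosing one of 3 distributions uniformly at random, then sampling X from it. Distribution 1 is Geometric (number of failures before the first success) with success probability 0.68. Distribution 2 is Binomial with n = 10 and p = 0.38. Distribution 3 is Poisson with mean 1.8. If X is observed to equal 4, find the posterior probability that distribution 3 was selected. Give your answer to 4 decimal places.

Likelihoods P(X=4 | ·): 1: 0.00713032; 2: 0.248716; 3: 0.0723017.
Posterior ∝ prior × likelihood. Numerator for 3: 0.333333·0.0723017 = 0.0241006.
Normalizing constant: 0.333333·0.00713032 + 0.333333·0.248716 + 0.333333·0.0723017 = 0.109383.
P(3 | observation) = 0.0241006 / 0.109383 = 0.220333.

0.2203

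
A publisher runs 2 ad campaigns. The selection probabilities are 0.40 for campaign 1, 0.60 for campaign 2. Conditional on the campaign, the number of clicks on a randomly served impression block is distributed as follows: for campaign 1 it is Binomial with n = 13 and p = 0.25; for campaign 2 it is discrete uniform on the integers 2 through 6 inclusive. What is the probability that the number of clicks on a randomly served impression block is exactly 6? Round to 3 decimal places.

0.142

Conditional on each campaign, P(X = 6): 1: 0.0559224; 2: 0.2.
By total probability, P(X = 6) = 0.4·0.0559224 + 0.6·0.2 = 0.142369.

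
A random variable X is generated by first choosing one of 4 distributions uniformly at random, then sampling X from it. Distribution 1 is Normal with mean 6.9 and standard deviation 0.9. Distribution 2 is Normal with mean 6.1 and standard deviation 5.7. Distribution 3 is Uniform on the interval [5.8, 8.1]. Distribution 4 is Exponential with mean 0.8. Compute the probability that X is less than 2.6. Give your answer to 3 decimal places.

0.308

Conditional on each component, P(X < 2.6): 1: 8.86216e-07; 2: 0.269596; 3: 0; 4: 0.961226.
By total probability, P(X < 2.6) = 0.25·8.86216e-07 + 0.25·0.269596 + 0.25·0 + 0.25·0.961226 = 0.307706.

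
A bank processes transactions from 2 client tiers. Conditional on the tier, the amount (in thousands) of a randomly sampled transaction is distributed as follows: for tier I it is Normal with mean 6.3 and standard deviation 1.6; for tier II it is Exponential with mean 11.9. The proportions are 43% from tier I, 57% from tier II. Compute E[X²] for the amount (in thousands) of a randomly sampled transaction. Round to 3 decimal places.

For each component E[X²] = Var + (mean)², giving I: 42.25; II: 283.22.
Overall E[X²] = 0.43·42.25 + 0.57·283.22 = 179.603.

179.603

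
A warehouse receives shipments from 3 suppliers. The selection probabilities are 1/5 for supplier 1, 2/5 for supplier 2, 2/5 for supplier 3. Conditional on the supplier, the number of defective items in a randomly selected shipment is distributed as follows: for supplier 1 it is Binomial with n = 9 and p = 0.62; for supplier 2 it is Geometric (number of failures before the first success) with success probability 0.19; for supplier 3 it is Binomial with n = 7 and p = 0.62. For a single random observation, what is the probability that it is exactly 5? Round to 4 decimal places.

Conditional on each supplier, P(X = 5): 1: 0.240693; 2: 0.0662489; 3: 0.277808.
By total probability, P(X = 5) = 0.2·0.240693 + 0.4·0.0662489 + 0.4·0.277808 = 0.185761.

0.1858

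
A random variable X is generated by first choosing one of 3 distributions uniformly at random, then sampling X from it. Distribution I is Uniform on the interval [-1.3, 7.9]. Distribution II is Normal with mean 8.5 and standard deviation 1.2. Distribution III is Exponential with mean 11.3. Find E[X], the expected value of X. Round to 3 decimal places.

Component means — I: 3.3; II: 8.5; III: 11.3.
E[X] = 0.333333·3.3 + 0.333333·8.5 + 0.333333·11.3 = 7.7.

7.700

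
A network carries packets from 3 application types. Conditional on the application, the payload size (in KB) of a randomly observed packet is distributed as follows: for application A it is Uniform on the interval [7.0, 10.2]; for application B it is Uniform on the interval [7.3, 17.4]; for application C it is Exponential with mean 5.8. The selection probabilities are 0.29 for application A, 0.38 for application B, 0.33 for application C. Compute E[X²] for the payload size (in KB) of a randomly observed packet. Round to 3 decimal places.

For each component E[X²] = Var + (mean)², giving A: 74.8133; B: 161.023; C: 67.28.
Overall E[X²] = 0.29·74.8133 + 0.38·161.023 + 0.33·67.28 = 105.087.

105.087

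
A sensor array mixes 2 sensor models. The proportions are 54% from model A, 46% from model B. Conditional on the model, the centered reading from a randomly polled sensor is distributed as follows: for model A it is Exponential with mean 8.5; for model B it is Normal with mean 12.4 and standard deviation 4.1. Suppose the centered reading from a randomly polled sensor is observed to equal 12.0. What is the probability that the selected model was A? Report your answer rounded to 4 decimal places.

0.2579

Likelihoods f(12.0 | ·): A: 0.0286721; B: 0.096841.
Posterior ∝ prior × likelihood. Numerator for A: 0.54·0.0286721 = 0.0154829.
Normalizing constant: 0.54·0.0286721 + 0.46·0.096841 = 0.0600298.
P(A | observation) = 0.0154829 / 0.0600298 = 0.257921.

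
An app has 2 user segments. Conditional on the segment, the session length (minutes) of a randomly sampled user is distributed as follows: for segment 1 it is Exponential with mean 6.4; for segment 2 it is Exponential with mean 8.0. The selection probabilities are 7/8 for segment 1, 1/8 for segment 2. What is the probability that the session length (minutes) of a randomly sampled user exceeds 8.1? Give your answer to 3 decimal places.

Conditional on each segment, P(X > 8.1): 1: 0.282063; 2: 0.36331.
By total probability, P(X > 8.1) = 0.875·0.282063 + 0.125·0.36331 = 0.292219.

0.292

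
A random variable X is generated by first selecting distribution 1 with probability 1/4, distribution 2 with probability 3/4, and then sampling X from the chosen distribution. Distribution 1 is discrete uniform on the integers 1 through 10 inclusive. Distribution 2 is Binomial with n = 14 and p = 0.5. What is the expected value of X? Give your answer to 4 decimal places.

6.6250

Component means — 1: 5.5; 2: 7.
E[X] = 0.25·5.5 + 0.75·7 = 6.625.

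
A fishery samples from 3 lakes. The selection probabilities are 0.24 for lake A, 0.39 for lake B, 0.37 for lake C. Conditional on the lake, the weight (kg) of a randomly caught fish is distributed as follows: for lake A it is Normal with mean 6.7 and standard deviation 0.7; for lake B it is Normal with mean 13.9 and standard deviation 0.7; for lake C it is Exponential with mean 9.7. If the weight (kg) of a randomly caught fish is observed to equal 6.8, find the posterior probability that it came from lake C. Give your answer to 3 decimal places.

Likelihoods f(6.8 | ·): A: 0.564132; B: 2.60757e-23; C: 0.0511416.
Posterior ∝ prior × likelihood. Numerator for C: 0.37·0.0511416 = 0.0189224.
Normalizing constant: 0.24·0.564132 + 0.39·2.60757e-23 + 0.37·0.0511416 = 0.154314.
P(C | observation) = 0.0189224 / 0.154314 = 0.122623.

0.123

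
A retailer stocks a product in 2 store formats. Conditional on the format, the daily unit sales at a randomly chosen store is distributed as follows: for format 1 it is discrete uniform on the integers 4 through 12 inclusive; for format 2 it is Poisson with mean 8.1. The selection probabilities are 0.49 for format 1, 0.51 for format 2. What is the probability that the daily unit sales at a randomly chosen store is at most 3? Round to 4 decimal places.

0.0202

Conditional on each format, P(X ≤ 3): 1: 0; 2: 0.0396053.
By total probability, P(X ≤ 3) = 0.49·0 + 0.51·0.0396053 = 0.0201987.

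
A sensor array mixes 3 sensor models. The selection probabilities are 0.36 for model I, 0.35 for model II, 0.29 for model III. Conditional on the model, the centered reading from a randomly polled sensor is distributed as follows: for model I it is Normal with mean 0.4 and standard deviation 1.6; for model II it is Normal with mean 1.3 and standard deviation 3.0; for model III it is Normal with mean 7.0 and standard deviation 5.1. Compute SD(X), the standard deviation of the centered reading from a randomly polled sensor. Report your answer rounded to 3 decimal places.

4.423

Per component, I: μ=0.4, E[X²]=2.72; II: μ=1.3, E[X²]=10.69; III: μ=7, E[X²]=75.01.
E[X] = 0.36·0.4 + 0.35·1.3 + 0.29·7 = 2.629.
E[X²] = 0.36·2.72 + 0.35·10.69 + 0.29·75.01 = 26.4736.
Var(X) = E[X²] − (E[X])² = 26.4736 − 6.91164 = 19.562.
SD(X) = √19.562 = 4.42289.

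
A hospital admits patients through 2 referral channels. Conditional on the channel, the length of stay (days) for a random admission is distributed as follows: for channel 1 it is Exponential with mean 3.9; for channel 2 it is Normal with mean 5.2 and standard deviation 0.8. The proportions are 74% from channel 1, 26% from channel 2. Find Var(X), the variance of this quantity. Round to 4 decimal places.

11.7470

Per component, 1: μ=3.9, E[X²]=30.42; 2: μ=5.2, E[X²]=27.68.
E[X] = 0.74·3.9 + 0.26·5.2 = 4.238.
E[X²] = 0.74·30.42 + 0.26·27.68 = 29.7076.
Var(X) = E[X²] − (E[X])² = 29.7076 − 17.9606 = 11.747.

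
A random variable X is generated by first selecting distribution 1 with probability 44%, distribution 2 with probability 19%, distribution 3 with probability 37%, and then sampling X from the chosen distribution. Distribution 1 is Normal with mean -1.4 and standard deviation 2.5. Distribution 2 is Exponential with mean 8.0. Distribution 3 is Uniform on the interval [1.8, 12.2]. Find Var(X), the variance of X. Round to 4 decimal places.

Per component, 1: μ=-1.4, E[X²]=8.21; 2: μ=8, E[X²]=128; 3: μ=7, E[X²]=58.0133.
E[X] = 0.44·-1.4 + 0.19·8 + 0.37·7 = 3.494.
E[X²] = 0.44·8.21 + 0.19·128 + 0.37·58.0133 = 49.3973.
Var(X) = E[X²] − (E[X])² = 49.3973 − 12.208 = 37.1893.

37.1893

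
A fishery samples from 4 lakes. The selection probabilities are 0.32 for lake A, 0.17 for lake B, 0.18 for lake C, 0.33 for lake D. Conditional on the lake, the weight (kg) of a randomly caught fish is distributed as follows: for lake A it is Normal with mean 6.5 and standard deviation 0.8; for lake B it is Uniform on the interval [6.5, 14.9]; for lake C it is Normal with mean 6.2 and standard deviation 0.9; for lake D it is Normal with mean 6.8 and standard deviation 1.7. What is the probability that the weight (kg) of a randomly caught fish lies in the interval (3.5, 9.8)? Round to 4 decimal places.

Conditional on each lake, P(3.5 < X < 9.8): A: 0.999893; B: 0.392857; C: 0.998618; D: 0.935075.
By total probability, P(3.5 < X < 9.8) = 0.32·0.999893 + 0.17·0.392857 + 0.18·0.998618 + 0.33·0.935075 = 0.875078.

0.8751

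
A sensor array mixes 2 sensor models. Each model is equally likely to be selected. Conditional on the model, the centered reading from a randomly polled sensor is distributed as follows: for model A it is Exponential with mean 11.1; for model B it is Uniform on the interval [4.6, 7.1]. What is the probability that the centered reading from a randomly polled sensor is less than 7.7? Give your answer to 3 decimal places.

0.750

Conditional on each model, P(X < 7.7): A: 0.500273; B: 1.
By total probability, P(X < 7.7) = 0.5·0.500273 + 0.5·1 = 0.750137.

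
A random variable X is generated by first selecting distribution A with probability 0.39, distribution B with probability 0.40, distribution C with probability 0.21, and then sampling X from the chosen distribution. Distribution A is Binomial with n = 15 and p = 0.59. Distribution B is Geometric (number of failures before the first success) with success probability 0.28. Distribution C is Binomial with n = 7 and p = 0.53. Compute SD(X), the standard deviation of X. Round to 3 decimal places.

Per component, A: μ=8.85, E[X²]=81.951; B: μ=2.57143, E[X²]=15.7959; C: μ=3.71, E[X²]=15.5078.
E[X] = 0.39·8.85 + 0.4·2.57143 + 0.21·3.71 = 5.25917.
E[X²] = 0.39·81.951 + 0.4·15.7959 + 0.21·15.5078 = 41.5359.
Var(X) = E[X²] − (E[X])² = 41.5359 − 27.6589 = 13.877.
SD(X) = √13.877 = 3.72519.

3.725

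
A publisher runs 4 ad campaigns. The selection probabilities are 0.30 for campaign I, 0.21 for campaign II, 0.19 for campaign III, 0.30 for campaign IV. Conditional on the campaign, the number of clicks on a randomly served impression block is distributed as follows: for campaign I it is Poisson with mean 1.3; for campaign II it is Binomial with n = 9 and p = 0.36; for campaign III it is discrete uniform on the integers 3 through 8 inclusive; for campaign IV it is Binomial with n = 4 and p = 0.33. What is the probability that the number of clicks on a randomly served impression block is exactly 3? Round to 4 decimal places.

Conditional on each campaign, P(X = 3): I: 0.0997921; II: 0.269319; III: 0.166667; IV: 0.0963112.
By total probability, P(X = 3) = 0.3·0.0997921 + 0.21·0.269319 + 0.19·0.166667 + 0.3·0.0963112 = 0.147055.

0.1471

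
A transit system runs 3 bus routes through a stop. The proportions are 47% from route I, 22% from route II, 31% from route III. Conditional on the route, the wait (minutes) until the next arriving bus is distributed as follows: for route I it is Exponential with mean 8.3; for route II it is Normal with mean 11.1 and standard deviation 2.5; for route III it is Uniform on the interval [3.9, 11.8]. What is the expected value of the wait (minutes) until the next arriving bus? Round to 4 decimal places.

Component means — I: 8.3; II: 11.1; III: 7.85.
E[X] = 0.47·8.3 + 0.22·11.1 + 0.31·7.85 = 8.7765.

8.7765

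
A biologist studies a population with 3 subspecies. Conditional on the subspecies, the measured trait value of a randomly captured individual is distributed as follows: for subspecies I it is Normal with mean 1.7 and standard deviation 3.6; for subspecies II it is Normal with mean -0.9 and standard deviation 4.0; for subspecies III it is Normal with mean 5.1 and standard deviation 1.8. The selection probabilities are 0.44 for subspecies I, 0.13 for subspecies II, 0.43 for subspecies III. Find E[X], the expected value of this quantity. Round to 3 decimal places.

Component means — I: 1.7; II: -0.9; III: 5.1.
E[X] = 0.44·1.7 + 0.13·-0.9 + 0.43·5.1 = 2.824.

2.824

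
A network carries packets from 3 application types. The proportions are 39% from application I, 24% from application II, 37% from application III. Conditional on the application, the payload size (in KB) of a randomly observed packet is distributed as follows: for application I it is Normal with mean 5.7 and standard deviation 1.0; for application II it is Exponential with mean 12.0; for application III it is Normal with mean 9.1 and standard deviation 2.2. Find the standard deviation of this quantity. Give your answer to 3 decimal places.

6.548

Per component, I: μ=5.7, E[X²]=33.49; II: μ=12, E[X²]=288; III: μ=9.1, E[X²]=87.65.
E[X] = 0.39·5.7 + 0.24·12 + 0.37·9.1 = 8.47.
E[X²] = 0.39·33.49 + 0.24·288 + 0.37·87.65 = 114.612.
Var(X) = E[X²] − (E[X])² = 114.612 − 71.7409 = 42.8707.
SD(X) = √42.8707 = 6.54757.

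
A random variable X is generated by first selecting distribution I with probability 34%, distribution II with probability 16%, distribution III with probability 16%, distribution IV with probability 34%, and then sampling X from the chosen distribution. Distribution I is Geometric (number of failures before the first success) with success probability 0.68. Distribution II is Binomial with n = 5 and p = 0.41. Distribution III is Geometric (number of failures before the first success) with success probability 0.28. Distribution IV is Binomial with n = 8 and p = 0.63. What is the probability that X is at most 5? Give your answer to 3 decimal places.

0.848

Conditional on each component, P(X ≤ 5): I: 0.998926; II: 1; III: 0.860686; IV: 0.618926.
By total probability, P(X ≤ 5) = 0.34·0.998926 + 0.16·1 + 0.16·0.860686 + 0.34·0.618926 = 0.847779.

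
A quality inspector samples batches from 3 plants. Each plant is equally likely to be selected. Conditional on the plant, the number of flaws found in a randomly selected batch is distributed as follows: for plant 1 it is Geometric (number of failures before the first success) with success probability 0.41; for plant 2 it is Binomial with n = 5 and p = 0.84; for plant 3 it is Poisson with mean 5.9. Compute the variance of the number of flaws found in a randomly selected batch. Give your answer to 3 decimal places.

Per component, 1: μ=1.43902, E[X²]=5.58061; 2: μ=4.2, E[X²]=18.312; 3: μ=5.9, E[X²]=40.71.
E[X] = 0.333333·1.43902 + 0.333333·4.2 + 0.333333·5.9 = 3.84634.
E[X²] = 0.333333·5.58061 + 0.333333·18.312 + 0.333333·40.71 = 21.5342.
Var(X) = E[X²] − (E[X])² = 21.5342 − 14.7943 = 6.73986.

6.740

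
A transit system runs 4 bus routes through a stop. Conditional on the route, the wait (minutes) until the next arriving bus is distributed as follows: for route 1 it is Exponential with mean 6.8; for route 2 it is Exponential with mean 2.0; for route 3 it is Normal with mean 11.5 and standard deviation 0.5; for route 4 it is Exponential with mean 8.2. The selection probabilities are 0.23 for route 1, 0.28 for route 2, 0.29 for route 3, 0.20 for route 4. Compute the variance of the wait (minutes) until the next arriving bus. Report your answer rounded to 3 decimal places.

Per component, 1: μ=6.8, E[X²]=92.48; 2: μ=2, E[X²]=8; 3: μ=11.5, E[X²]=132.5; 4: μ=8.2, E[X²]=134.48.
E[X] = 0.23·6.8 + 0.28·2 + 0.29·11.5 + 0.2·8.2 = 7.099.
E[X²] = 0.23·92.48 + 0.28·8 + 0.29·132.5 + 0.2·134.48 = 88.8314.
Var(X) = E[X²] − (E[X])² = 88.8314 − 50.3958 = 38.4356.

38.436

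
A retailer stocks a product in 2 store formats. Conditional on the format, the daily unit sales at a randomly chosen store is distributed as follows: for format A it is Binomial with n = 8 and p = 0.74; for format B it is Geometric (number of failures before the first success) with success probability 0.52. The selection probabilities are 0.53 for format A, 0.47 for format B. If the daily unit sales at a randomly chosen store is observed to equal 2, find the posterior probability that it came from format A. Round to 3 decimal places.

0.043

Likelihoods P(X=2 | ·): A: 0.00473654; B: 0.119808.
Posterior ∝ prior × likelihood. Numerator for A: 0.53·0.00473654 = 0.00251037.
Normalizing constant: 0.53·0.00473654 + 0.47·0.119808 = 0.0588201.
P(A | observation) = 0.00251037 / 0.0588201 = 0.0426787.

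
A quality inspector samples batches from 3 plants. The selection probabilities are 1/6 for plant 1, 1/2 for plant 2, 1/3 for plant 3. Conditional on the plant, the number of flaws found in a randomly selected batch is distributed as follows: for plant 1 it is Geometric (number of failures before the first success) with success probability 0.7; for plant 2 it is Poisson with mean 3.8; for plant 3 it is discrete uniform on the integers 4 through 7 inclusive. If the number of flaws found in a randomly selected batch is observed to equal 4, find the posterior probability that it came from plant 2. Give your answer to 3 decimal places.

0.536

Likelihoods P(X=4 | ·): 1: 0.00567; 2: 0.194359; 3: 0.25.
Posterior ∝ prior × likelihood. Numerator for 2: 0.5·0.194359 = 0.0971794.
Normalizing constant: 0.166667·0.00567 + 0.5·0.194359 + 0.333333·0.25 = 0.181458.
P(2 | observation) = 0.0971794 / 0.181458 = 0.535548.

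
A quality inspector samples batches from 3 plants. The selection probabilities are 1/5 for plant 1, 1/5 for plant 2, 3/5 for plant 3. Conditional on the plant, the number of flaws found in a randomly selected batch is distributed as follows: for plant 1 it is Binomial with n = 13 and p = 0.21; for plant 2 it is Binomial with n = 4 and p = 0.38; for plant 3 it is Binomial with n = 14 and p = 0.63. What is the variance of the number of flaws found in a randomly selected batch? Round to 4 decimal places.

13.4818

Per component, 1: μ=2.73, E[X²]=9.6096; 2: μ=1.52, E[X²]=3.2528; 3: μ=8.82, E[X²]=81.0558.
E[X] = 0.2·2.73 + 0.2·1.52 + 0.6·8.82 = 6.142.
E[X²] = 0.2·9.6096 + 0.2·3.2528 + 0.6·81.0558 = 51.206.
Var(X) = E[X²] − (E[X])² = 51.206 − 37.7242 = 13.4818.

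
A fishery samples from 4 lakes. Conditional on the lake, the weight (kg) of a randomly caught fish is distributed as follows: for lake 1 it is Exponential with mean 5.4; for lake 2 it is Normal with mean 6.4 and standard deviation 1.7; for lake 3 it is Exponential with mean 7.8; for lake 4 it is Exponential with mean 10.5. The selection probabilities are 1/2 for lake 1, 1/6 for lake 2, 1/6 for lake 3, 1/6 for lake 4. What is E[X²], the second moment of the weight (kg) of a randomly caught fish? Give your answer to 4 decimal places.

For each component E[X²] = Var + (mean)², giving 1: 58.32; 2: 43.85; 3: 121.68; 4: 220.5.
Overall E[X²] = 0.5·58.32 + 0.166667·43.85 + 0.166667·121.68 + 0.166667·220.5 = 93.4983.

93.4983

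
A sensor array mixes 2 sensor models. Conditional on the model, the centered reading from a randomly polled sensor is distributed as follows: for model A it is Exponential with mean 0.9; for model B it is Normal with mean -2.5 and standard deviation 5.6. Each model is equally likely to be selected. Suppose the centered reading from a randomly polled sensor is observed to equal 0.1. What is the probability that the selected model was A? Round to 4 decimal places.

0.9396

Likelihoods f(0.1 | ·): A: 0.994266; B: 0.0639607.
Posterior ∝ prior × likelihood. Numerator for A: 0.5·0.994266 = 0.497133.
Normalizing constant: 0.5·0.994266 + 0.5·0.0639607 = 0.529113.
P(A | observation) = 0.497133 / 0.529113 = 0.939559.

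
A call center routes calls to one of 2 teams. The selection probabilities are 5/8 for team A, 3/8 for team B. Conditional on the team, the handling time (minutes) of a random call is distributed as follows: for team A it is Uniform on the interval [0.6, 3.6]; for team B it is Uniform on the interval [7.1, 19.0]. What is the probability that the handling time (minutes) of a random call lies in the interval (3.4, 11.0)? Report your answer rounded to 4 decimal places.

0.1646

Conditional on each team, P(3.4 < X < 11.0): A: 0.0666667; B: 0.327731.
By total probability, P(3.4 < X < 11.0) = 0.625·0.0666667 + 0.375·0.327731 = 0.164566.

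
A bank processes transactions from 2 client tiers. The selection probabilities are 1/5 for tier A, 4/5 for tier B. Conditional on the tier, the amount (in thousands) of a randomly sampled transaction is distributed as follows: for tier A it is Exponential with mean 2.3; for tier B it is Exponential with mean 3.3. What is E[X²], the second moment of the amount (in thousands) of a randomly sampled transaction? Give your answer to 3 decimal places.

For each component E[X²] = Var + (mean)², giving A: 10.58; B: 21.78.
Overall E[X²] = 0.2·10.58 + 0.8·21.78 = 19.54.

19.540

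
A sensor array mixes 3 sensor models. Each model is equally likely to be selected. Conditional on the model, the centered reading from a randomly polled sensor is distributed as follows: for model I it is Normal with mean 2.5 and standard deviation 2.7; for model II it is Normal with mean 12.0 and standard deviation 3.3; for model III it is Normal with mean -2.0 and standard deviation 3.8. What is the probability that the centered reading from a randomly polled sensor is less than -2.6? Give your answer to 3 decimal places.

0.156

Conditional on each model, P(X < -2.6): I: 0.0294534; II: 4.83906e-06; III: 0.43727.
By total probability, P(X < -2.6) = 0.333333·0.0294534 + 0.333333·4.83906e-06 + 0.333333·0.43727 = 0.155576.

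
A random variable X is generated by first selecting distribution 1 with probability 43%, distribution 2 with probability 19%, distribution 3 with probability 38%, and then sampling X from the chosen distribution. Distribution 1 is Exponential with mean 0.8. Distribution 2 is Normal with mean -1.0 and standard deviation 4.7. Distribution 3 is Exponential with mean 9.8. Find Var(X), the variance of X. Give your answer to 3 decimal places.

Per component, 1: μ=0.8, E[X²]=1.28; 2: μ=-1, E[X²]=23.09; 3: μ=9.8, E[X²]=192.08.
E[X] = 0.43·0.8 + 0.19·-1 + 0.38·9.8 = 3.878.
E[X²] = 0.43·1.28 + 0.19·23.09 + 0.38·192.08 = 77.9279.
Var(X) = E[X²] − (E[X])² = 77.9279 − 15.0389 = 62.889.

62.889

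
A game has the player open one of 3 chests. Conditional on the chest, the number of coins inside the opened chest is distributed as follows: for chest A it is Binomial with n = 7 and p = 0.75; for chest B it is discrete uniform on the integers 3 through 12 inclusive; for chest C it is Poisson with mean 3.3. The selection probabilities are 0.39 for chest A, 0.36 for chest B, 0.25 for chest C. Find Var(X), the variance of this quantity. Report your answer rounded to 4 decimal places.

6.9760

Per component, A: μ=5.25, E[X²]=28.875; B: μ=7.5, E[X²]=64.5; C: μ=3.3, E[X²]=14.19.
E[X] = 0.39·5.25 + 0.36·7.5 + 0.25·3.3 = 5.5725.
E[X²] = 0.39·28.875 + 0.36·64.5 + 0.25·14.19 = 38.0288.
Var(X) = E[X²] − (E[X])² = 38.0288 − 31.0528 = 6.97599.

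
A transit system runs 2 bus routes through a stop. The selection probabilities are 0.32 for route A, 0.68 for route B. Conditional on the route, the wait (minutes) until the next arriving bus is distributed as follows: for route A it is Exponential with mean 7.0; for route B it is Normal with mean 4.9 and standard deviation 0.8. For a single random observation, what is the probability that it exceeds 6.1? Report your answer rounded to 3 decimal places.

Conditional on each route, P(X > 6.1): A: 0.418353; B: 0.0668072.
By total probability, P(X > 6.1) = 0.32·0.418353 + 0.68·0.0668072 = 0.179302.

0.179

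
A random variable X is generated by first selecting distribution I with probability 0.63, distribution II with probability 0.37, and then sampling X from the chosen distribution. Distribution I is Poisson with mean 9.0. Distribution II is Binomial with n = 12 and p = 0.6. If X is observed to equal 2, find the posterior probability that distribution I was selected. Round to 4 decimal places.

0.7735

Likelihoods P(X=2 | ·): I: 0.0049981; II: 0.00249142.
Posterior ∝ prior × likelihood. Numerator for I: 0.63·0.0049981 = 0.0031488.
Normalizing constant: 0.63·0.0049981 + 0.37·0.00249142 = 0.00407063.
P(I | observation) = 0.0031488 / 0.00407063 = 0.773542.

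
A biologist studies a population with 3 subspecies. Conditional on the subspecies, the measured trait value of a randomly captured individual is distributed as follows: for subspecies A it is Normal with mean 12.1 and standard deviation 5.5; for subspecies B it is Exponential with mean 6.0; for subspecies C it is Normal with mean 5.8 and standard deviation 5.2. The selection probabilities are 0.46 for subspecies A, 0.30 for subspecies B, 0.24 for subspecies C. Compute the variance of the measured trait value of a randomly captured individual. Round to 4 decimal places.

Per component, A: μ=12.1, E[X²]=176.66; B: μ=6, E[X²]=72; C: μ=5.8, E[X²]=60.68.
E[X] = 0.46·12.1 + 0.3·6 + 0.24·5.8 = 8.758.
E[X²] = 0.46·176.66 + 0.3·72 + 0.24·60.68 = 117.427.
Var(X) = E[X²] − (E[X])² = 117.427 − 76.7026 = 40.7242.

40.7242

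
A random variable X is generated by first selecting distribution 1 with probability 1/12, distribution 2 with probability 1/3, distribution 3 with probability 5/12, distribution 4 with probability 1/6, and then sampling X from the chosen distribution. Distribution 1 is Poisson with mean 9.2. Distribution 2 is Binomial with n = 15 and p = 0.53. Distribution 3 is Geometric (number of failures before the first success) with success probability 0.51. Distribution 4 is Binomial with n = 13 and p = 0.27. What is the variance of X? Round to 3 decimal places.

Per component, 1: μ=9.2, E[X²]=93.84; 2: μ=7.95, E[X²]=66.939; 3: μ=0.960784, E[X²]=2.807; 4: μ=3.51, E[X²]=14.8824.
E[X] = 0.0833333·9.2 + 0.333333·7.95 + 0.416667·0.960784 + 0.166667·3.51 = 4.40199.
E[X²] = 0.0833333·93.84 + 0.333333·66.939 + 0.416667·2.807 + 0.166667·14.8824 = 33.783.
Var(X) = E[X²] − (E[X])² = 33.783 − 19.3775 = 14.4054.

14.405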